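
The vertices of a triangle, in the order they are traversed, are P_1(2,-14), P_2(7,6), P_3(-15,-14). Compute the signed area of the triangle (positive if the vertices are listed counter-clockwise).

170

Apply the shoelace (surveyor's) formula: 2A = Σ (x_i·y_{i+1} − x_{i+1}·y_i), indices taken mod 3.
P_1→P_2: (2)(6) − (7)(-14) = 110
P_2→P_3: (7)(-14) − (-15)(6) = -8
P_3→P_1: (-15)(-14) − (2)(-14) = 238
Σ = 340
Signed area = Σ/2 = 170 (positive ⇒ counter-clockwise traversal).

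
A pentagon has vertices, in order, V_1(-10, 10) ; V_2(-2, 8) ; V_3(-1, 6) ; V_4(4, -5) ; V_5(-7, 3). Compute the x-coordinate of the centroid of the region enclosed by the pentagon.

Apply the shoelace (surveyor's) formula. First the cross-terms c_i = x_i·y_{i+1} − x_{i+1}·y_i:
  -60, -4, -19, -23, -40  ⇒  2A = -146, A = -73.
Then Σ (x_i + x_{i+1})·c_i = 1424, so x̄ = 1424 / (6·(-73)) = -712/219.

-712/219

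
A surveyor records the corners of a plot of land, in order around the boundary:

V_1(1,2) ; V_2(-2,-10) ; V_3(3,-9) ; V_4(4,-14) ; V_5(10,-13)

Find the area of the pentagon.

78.5

Apply the surveyor's formula: 2A = Σ (x_i·y_{i+1} − x_{i+1}·y_i), indices taken mod 5.
Σ = (-6) + (48) + (-6) + (88) + (33) = 157
Area = |Σ|/2 = 78.5.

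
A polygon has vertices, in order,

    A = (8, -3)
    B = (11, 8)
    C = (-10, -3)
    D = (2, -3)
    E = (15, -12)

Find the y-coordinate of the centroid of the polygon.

-16/21

Apply Gauss's area formula. First the cross-terms c_i = x_i·y_{i+1} − x_{i+1}·y_i:
  97, 47, 36, 21, 51  ⇒  2A = 252, A = 126.
Then Σ (y_i + y_{i+1})·c_i = -576, so ȳ = -576 / (6·126) = -16/21.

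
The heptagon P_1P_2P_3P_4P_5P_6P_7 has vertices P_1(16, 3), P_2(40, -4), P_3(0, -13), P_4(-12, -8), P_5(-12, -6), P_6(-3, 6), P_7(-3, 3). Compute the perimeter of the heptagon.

118

|P_1P_2| = √((24)² + (-7)²) = √625 = 25
|P_2P_3| = √((-40)² + (-9)²) = √1681 = 41
|P_3P_4| = √((-12)² + (5)²) = √169 = 13
|P_4P_5| = √((0)² + (2)²) = √4 = 2
|P_5P_6| = √((9)² + (12)²) = √225 = 15
|P_6P_7| = √((0)² + (-3)²) = √9 = 3
|P_7P_1| = √((19)² + (0)²) = √361 = 19
Perimeter = 25 + 41 + 13 + 2 + 15 + 3 + 19 = 118.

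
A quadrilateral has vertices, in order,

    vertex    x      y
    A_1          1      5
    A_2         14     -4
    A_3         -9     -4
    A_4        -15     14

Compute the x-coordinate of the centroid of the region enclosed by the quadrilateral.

-460/147

Apply the surveyor's formula. First the cross-terms c_i = x_i·y_{i+1} − x_{i+1}·y_i:
  -74, -92, -186, -89  ⇒  2A = -441, A = -220.5.
Then Σ (x_i + x_{i+1})·c_i = 4140, so x̄ = 4140 / (6·(-220.5)) = -460/147.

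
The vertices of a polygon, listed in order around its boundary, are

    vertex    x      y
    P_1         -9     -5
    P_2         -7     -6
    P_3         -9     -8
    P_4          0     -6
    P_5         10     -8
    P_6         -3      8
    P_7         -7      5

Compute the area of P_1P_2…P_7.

Apply the shoelace (surveyor's) formula: 2A = Σ (x_i·y_{i+1} − x_{i+1}·y_i), indices taken mod 7.
P_1→P_2: (-9)(-6) − (-7)(-5) = 19
P_2→P_3: (-7)(-8) − (-9)(-6) = 2
P_3→P_4: (-9)(-6) − (0)(-8) = 54
P_4→P_5: (0)(-8) − (10)(-6) = 60
P_5→P_6: (10)(8) − (-3)(-8) = 56
P_6→P_7: (-3)(5) − (-7)(8) = 41
P_7→P_1: (-7)(-5) − (-9)(5) = 80
Σ = 312
Area = |Σ|/2 = 156.

156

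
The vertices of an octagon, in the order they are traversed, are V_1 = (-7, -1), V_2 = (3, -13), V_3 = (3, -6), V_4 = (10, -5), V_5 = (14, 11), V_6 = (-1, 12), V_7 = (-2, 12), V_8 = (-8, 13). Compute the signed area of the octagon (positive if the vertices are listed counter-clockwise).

Cross-terms: 94, 21, 45, 180, 179, 12, 70, 99  ⇒  Σ = 700
Signed area = Σ/2 = 350 (positive ⇒ counter-clockwise traversal).

350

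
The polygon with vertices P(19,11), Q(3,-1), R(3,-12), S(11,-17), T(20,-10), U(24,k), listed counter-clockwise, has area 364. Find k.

Write out the shoelace sum; only the two edges meeting at U involve k:
2·Area = [(20·k − 24·(-10)) + (24·11 − 19·k)] + 226
       = 1·k + 730 = 728
⇒ k = -2.

-2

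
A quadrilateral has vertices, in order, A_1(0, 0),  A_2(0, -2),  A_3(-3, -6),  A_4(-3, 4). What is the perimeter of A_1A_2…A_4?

22

|A_1A_2| = √((0)² + (-2)²) = √4 = 2
|A_2A_3| = √((-3)² + (-4)²) = √25 = 5
|A_3A_4| = √((0)² + (10)²) = √100 = 10
|A_4A_1| = √((3)² + (-4)²) = √25 = 5
Perimeter = 2 + 5 + 10 + 5 = 22.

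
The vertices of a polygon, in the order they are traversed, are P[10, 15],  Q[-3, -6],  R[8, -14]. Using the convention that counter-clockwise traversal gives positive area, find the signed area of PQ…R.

Apply the shoelace (surveyor's) formula: 2A = Σ (x_i·y_{i+1} − x_{i+1}·y_i), indices taken mod 3.
P→Q: (10)(-6) − (-3)(15) = -15
Q→R: (-3)(-14) − (8)(-6) = 90
R→P: (8)(15) − (10)(-14) = 260
Σ = 335
Signed area = Σ/2 = 167.5 (positive ⇒ counter-clockwise traversal).

167.5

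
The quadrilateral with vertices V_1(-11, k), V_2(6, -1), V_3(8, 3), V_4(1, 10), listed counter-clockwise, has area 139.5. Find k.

-11

The doubled signed area Σ (x_i y_{i+1} − x_{i+1} y_i) is linear in k.
With k=0 it equals 224; the coefficient of k is -5 (from the two edges through V_1).
So -5·k + 224 = 2·139.5 = 279 ⇒ k = -11.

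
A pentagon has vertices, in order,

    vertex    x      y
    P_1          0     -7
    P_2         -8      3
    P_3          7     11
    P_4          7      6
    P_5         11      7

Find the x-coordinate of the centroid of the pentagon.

Apply Gauss's area formula. First the cross-terms c_i = x_i·y_{i+1} − x_{i+1}·y_i:
  -56, -109, -35, -17, -77  ⇒  2A = -294, A = -147.
Then Σ (x_i + x_{i+1})·c_i = -1086, so x̄ = -1086 / (6·(-147)) = 181/147.

181/147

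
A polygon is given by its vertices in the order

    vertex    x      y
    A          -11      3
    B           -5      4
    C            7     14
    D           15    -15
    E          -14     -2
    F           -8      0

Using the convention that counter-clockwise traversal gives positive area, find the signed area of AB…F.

-361

Σ = (-29) + (-98) + (-315) + (-240) + (-16) + (-24) = -722
Signed area = Σ/2 = -361 (negative ⇒ clockwise traversal).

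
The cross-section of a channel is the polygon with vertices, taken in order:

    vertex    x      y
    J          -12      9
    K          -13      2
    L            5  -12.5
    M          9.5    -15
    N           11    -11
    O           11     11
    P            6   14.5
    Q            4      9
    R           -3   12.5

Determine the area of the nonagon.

440.625

Cross-terms: 93, 152.5, 43.75, 60.5, 242, 93.5, -4, 77, 123  ⇒  Σ = 881.25
Area = |Σ|/2 = 440.625.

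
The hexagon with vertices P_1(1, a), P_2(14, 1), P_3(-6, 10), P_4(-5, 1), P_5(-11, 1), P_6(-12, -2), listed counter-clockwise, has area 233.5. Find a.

-9

The doubled signed area Σ (x_i y_{i+1} − x_{i+1} y_i) is linear in a.
With a=0 it equals 233; the coefficient of a is -26 (from the two edges through P_1).
So -26·a + 233 = 2·233.5 = 467 ⇒ a = -9.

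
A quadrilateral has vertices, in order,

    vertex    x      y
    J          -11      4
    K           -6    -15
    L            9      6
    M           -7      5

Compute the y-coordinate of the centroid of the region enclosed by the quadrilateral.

-295/201

Apply Gauss's area formula. First the cross-terms c_i = x_i·y_{i+1} − x_{i+1}·y_i:
  189, 99, 87, 27  ⇒  2A = 402, A = 201.
Then Σ (y_i + y_{i+1})·c_i = -1770, so ȳ = -1770 / (6·201) = -295/201.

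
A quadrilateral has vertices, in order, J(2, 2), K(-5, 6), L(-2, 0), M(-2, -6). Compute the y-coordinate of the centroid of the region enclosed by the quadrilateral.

8/9

Apply the shoelace formula. First the cross-terms c_i = x_i·y_{i+1} − x_{i+1}·y_i:
  22, 12, 12, 8  ⇒  2A = 54, A = 27.
Then Σ (y_i + y_{i+1})·c_i = 144, so ȳ = 144 / (6·27) = 8/9.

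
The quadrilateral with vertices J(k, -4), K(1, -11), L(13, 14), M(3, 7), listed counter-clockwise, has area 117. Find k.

-2

Write out the shoelace sum; only the two edges meeting at J involve k:
2·Area = [(3·(-4) − k·7) + (k·(-11) − 1·(-4))] + 206
       = -18·k + 198 = 234
⇒ k = -2.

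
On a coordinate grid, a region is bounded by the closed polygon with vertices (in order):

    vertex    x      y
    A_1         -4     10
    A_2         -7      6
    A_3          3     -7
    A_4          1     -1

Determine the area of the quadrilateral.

Cross-terms: 46, 31, 4, 6  ⇒  Σ = 87
Area = |Σ|/2 = 43.5.

43.5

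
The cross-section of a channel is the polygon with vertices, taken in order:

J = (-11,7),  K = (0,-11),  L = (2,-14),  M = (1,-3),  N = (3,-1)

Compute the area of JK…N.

84.5

Cross-terms: 121, 22, 8, 8, 10  ⇒  Σ = 169
Area = |Σ|/2 = 84.5.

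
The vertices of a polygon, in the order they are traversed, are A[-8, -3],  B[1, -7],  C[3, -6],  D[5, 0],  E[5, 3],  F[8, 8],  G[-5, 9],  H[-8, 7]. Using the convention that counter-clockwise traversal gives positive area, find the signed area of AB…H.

Apply the shoelace formula: 2A = Σ (x_i·y_{i+1} − x_{i+1}·y_i), indices taken mod 8.
A→B: (-8)(-7) − (1)(-3) = 59
B→C: (1)(-6) − (3)(-7) = 15
C→D: (3)(0) − (5)(-6) = 30
D→E: (5)(3) − (5)(0) = 15
E→F: (5)(8) − (8)(3) = 16
F→G: (8)(9) − (-5)(8) = 112
G→H: (-5)(7) − (-8)(9) = 37
H→A: (-8)(-3) − (-8)(7) = 80
Σ = 364
Signed area = Σ/2 = 182 (positive ⇒ counter-clockwise traversal).

182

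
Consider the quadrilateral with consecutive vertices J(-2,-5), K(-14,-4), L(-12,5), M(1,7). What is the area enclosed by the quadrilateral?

J→K: (-2)(-4) − (-14)(-5) = -62
K→L: (-14)(5) − (-12)(-4) = -118
L→M: (-12)(7) − (1)(5) = -89
M→J: (1)(-5) − (-2)(7) = 9
Σ = -260
Area = |Σ|/2 = 130.

130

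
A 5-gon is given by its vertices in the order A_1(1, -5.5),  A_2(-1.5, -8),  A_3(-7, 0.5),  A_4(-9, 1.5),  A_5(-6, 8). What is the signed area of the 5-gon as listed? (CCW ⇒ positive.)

Apply the shoelace (surveyor's) formula: 2A = Σ (x_i·y_{i+1} − x_{i+1}·y_i), indices taken mod 5.
A_1→A_2: (1)(-8) − (-1.5)(-5.5) = -16.25
A_2→A_3: (-1.5)(0.5) − (-7)(-8) = -56.75
A_3→A_4: (-7)(1.5) − (-9)(0.5) = -6
A_4→A_5: (-9)(8) − (-6)(1.5) = -63
A_5→A_1: (-6)(-5.5) − (1)(8) = 25
Σ = -117
Signed area = Σ/2 = -58.5 (negative ⇒ clockwise traversal).

-58.5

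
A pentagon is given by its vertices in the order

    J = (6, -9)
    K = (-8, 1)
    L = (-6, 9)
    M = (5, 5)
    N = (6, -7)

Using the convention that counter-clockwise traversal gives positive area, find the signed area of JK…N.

-142

Σ = (-66) + (-66) + (-75) + (-65) + (-12) = -284
Signed area = Σ/2 = -142 (negative ⇒ clockwise traversal).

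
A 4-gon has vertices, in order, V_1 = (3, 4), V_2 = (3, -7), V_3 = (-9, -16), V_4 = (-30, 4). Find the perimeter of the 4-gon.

|V_1V_2| = √((0)² + (-11)²) = √121 = 11
|V_2V_3| = √((-12)² + (-9)²) = √225 = 15
|V_3V_4| = √((-21)² + (20)²) = √841 = 29
|V_4V_1| = √((33)² + (0)²) = √1089 = 33
Perimeter = 11 + 15 + 29 + 33 = 88.

88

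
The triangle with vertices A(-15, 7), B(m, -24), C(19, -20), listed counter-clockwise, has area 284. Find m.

Write out the shoelace sum; only the two edges meeting at B involve m:
2·Area = [((-15)·(-24) − m·7) + (m·(-20) − 19·(-24))] + -167
       = -27·m + 649 = 568
⇒ m = 3.

3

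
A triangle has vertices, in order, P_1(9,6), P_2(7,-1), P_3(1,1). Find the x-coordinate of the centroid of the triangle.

Apply the shoelace formula. First the cross-terms c_i = x_i·y_{i+1} − x_{i+1}·y_i:
  -51, 8, -3  ⇒  2A = -46, A = -23.
Then Σ (x_i + x_{i+1})·c_i = -782, so x̄ = -782 / (6·(-23)) = 17/3.

17/3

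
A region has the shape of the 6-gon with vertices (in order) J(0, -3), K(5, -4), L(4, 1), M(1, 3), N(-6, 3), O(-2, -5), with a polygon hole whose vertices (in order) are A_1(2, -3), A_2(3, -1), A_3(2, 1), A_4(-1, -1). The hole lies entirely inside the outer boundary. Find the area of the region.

Outer boundary:
Apply Gauss's area formula: 2A = Σ (x_i·y_{i+1} − x_{i+1}·y_i), indices taken mod 6.
J→K: (0)(-4) − (5)(-3) = 15
K→L: (5)(1) − (4)(-4) = 21
L→M: (4)(3) − (1)(1) = 11
M→N: (1)(3) − (-6)(3) = 21
N→O: (-6)(-5) − (-2)(3) = 36
O→J: (-2)(-3) − (0)(-5) = 6
Σ = 110
Area = |Σ|/2 = 55.
Hole:
Apply the surveyor's formula: 2A = Σ (x_i·y_{i+1} − x_{i+1}·y_i), indices taken mod 4.
A_1→A_2: (2)(-1) − (3)(-3) = 7
A_2→A_3: (3)(1) − (2)(-1) = 5
A_3→A_4: (2)(-1) − (-1)(1) = -1
A_4→A_1: (-1)(-3) − (2)(-1) = 5
Σ = 16
Area = |Σ|/2 = 8.
Net area = 55 − 8 = 47.

47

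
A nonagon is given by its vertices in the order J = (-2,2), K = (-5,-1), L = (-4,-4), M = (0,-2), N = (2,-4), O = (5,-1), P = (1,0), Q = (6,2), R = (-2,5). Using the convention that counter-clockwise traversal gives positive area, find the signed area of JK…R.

50.5

Apply the shoelace (surveyor's) formula: 2A = Σ (x_i·y_{i+1} − x_{i+1}·y_i), indices taken mod 9.
Cross-terms: 12, 16, 8, 4, 18, 1, 2, 34, 6  ⇒  Σ = 101
Signed area = Σ/2 = 50.5 (positive ⇒ counter-clockwise traversal).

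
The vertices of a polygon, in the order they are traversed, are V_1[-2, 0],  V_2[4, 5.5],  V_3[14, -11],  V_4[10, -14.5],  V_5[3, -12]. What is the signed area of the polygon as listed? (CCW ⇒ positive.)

-162.75

Apply the shoelace formula: 2A = Σ (x_i·y_{i+1} − x_{i+1}·y_i), indices taken mod 5.
V_1→V_2: (-2)(5.5) − (4)(0) = -11
V_2→V_3: (4)(-11) − (14)(5.5) = -121
V_3→V_4: (14)(-14.5) − (10)(-11) = -93
V_4→V_5: (10)(-12) − (3)(-14.5) = -76.5
V_5→V_1: (3)(0) − (-2)(-12) = -24
Σ = -325.5
Signed area = Σ/2 = -162.75 (negative ⇒ clockwise traversal).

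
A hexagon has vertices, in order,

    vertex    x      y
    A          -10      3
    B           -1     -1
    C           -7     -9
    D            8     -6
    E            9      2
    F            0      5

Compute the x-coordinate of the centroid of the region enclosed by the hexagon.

Apply Gauss's area formula. First the cross-terms c_i = x_i·y_{i+1} − x_{i+1}·y_i:
  13, 2, 114, 70, 45, 50  ⇒  2A = 294, A = 147.
Then Σ (x_i + x_{i+1})·c_i = 1050, so x̄ = 1050 / (6·147) = 25/21.

25/21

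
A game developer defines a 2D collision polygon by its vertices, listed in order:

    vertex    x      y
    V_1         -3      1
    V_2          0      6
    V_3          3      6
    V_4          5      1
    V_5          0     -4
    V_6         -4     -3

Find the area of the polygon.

Apply the shoelace (surveyor's) formula: 2A = Σ (x_i·y_{i+1} − x_{i+1}·y_i), indices taken mod 6.
Σ = (-18) + (-18) + (-27) + (-20) + (-16) + (-13) = -112
Area = |Σ|/2 = 56.

56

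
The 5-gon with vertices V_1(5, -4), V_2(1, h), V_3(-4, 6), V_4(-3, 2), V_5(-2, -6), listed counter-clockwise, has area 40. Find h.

The doubled signed area Σ (x_i y_{i+1} − x_{i+1} y_i) is linear in h.
With h=0 it equals 80; the coefficient of h is 9 (from the two edges through V_2).
So 9·h + 80 = 2·40 = 80 ⇒ h = 0.

0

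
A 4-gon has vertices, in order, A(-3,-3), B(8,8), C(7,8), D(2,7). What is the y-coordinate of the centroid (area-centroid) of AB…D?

Apply the shoelace (surveyor's) formula. First the cross-terms c_i = x_i·y_{i+1} − x_{i+1}·y_i:
  0, 8, 33, 15  ⇒  2A = 56, A = 28.
Then Σ (y_i + y_{i+1})·c_i = 683, so ȳ = 683 / (6·28) = 683/168.

683/168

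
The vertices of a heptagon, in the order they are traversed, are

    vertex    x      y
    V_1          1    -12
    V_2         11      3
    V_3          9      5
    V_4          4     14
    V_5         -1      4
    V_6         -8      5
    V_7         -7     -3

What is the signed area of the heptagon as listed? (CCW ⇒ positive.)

Cross-terms: 135, 28, 106, 30, 27, 59, 87  ⇒  Σ = 472
Signed area = Σ/2 = 236 (positive ⇒ counter-clockwise traversal).

236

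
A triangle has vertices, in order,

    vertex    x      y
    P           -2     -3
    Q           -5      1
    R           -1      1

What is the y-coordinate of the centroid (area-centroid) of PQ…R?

-1/3

Apply the shoelace (surveyor's) formula. First the cross-terms c_i = x_i·y_{i+1} − x_{i+1}·y_i:
  -17, -4, 5  ⇒  2A = -16, A = -8.
Then Σ (y_i + y_{i+1})·c_i = 16, so ȳ = 16 / (6·(-8)) = -1/3.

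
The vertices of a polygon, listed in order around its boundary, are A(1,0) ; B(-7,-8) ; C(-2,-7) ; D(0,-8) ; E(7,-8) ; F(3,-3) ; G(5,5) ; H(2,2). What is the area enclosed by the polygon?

64

Apply the shoelace (surveyor's) formula: 2A = Σ (x_i·y_{i+1} − x_{i+1}·y_i), indices taken mod 8.
Σ = (-8) + (33) + (16) + (56) + (3) + (30) + (0) + (-2) = 128
Area = |Σ|/2 = 64.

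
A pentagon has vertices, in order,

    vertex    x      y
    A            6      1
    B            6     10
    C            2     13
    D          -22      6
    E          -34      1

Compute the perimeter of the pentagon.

92

|AB| = √((0)² + (9)²) = √81 = 9
|BC| = √((-4)² + (3)²) = √25 = 5
|CD| = √((-24)² + (-7)²) = √625 = 25
|DE| = √((-12)² + (-5)²) = √169 = 13
|EA| = √((40)² + (0)²) = √1600 = 40
Perimeter = 9 + 5 + 25 + 13 + 40 = 92.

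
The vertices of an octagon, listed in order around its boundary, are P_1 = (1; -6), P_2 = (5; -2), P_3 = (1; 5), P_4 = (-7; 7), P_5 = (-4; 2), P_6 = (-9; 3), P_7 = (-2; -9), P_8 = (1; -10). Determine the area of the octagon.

118.5

Cross-terms: 28, 27, 42, 14, 6, 87, 29, 4  ⇒  Σ = 237
Area = |Σ|/2 = 118.5.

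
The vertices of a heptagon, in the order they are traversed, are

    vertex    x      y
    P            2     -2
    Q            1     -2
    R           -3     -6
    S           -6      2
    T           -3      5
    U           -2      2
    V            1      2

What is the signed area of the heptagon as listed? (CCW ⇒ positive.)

Apply the shoelace (surveyor's) formula: 2A = Σ (x_i·y_{i+1} − x_{i+1}·y_i), indices taken mod 7.
Σ = (-2) + (-12) + (-42) + (-24) + (4) + (-6) + (-6) = -88
Signed area = Σ/2 = -44 (negative ⇒ clockwise traversal).

-44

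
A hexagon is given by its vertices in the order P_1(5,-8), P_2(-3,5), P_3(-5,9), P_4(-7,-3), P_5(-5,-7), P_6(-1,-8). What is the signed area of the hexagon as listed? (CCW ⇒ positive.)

96

Apply the shoelace formula: 2A = Σ (x_i·y_{i+1} − x_{i+1}·y_i), indices taken mod 6.
Σ = (1) + (-2) + (78) + (34) + (33) + (48) = 192
Signed area = Σ/2 = 96 (positive ⇒ counter-clockwise traversal).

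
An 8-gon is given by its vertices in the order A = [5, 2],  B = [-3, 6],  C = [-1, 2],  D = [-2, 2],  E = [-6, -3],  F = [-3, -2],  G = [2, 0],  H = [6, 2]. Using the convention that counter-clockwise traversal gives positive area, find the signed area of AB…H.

34.5

Σ = (36) + (0) + (2) + (18) + (3) + (4) + (4) + (2) = 69
Signed area = Σ/2 = 34.5 (positive ⇒ counter-clockwise traversal).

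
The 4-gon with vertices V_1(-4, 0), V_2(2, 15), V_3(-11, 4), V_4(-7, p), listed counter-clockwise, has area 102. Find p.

-9

Write out the shoelace sum; only the two edges meeting at V_4 involve p:
2·Area = [((-11)·p − (-7)·4) + ((-7)·0 − (-4)·p)] + 113
       = -7·p + 141 = 204
⇒ p = -9.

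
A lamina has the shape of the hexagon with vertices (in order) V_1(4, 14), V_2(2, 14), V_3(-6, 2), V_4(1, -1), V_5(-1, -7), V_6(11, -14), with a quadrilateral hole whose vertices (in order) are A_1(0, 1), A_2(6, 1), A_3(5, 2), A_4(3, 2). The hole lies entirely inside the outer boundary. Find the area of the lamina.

Outer boundary:
Apply Gauss's area formula: 2A = Σ (x_i·y_{i+1} − x_{i+1}·y_i), indices taken mod 6.
Σ = (28) + (88) + (4) + (-8) + (91) + (210) = 413
Area = |Σ|/2 = 206.5.
Hole:
Apply the shoelace formula: 2A = Σ (x_i·y_{i+1} − x_{i+1}·y_i), indices taken mod 4.
Cross-terms: -6, 7, 4, 3  ⇒  Σ = 8
Area = |Σ|/2 = 4.
Net area = 206.5 − 4 = 202.5.

202.5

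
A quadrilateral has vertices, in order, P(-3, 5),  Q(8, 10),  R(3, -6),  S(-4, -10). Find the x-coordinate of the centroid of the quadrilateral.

Apply the shoelace formula. First the cross-terms c_i = x_i·y_{i+1} − x_{i+1}·y_i:
  -70, -78, -54, -50  ⇒  2A = -252, A = -126.
Then Σ (x_i + x_{i+1})·c_i = -804, so x̄ = -804 / (6·(-126)) = 67/63.

67/63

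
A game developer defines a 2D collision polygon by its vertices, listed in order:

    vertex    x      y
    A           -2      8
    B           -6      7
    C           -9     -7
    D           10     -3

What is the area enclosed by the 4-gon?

Cross-terms: 34, 105, 97, 74  ⇒  Σ = 310
Area = |Σ|/2 = 155.

155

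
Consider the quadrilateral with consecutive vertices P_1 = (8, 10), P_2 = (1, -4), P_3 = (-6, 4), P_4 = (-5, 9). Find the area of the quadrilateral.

Apply the shoelace formula: 2A = Σ (x_i·y_{i+1} − x_{i+1}·y_i), indices taken mod 4.
Cross-terms: -42, -20, -34, -122  ⇒  Σ = -218
Area = |Σ|/2 = 109.

109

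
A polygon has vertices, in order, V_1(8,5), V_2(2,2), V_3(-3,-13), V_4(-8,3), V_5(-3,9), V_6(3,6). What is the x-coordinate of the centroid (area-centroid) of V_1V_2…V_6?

-551/268

Apply the surveyor's formula. First the cross-terms c_i = x_i·y_{i+1} − x_{i+1}·y_i:
  6, -20, -113, -63, -45, -33  ⇒  2A = -268, A = -134.
Then Σ (x_i + x_{i+1})·c_i = 1653, so x̄ = 1653 / (6·(-134)) = -551/268.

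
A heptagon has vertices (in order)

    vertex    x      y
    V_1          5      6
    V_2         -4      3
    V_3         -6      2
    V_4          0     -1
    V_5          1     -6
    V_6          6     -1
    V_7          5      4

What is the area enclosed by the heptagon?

65

Apply Gauss's area formula: 2A = Σ (x_i·y_{i+1} − x_{i+1}·y_i), indices taken mod 7.
Σ = (39) + (10) + (6) + (1) + (35) + (29) + (10) = 130
Area = |Σ|/2 = 65.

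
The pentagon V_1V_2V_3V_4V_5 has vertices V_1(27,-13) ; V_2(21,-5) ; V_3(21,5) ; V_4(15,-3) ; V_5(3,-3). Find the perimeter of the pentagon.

|V_1V_2| = √((-6)² + (8)²) = √100 = 10
|V_2V_3| = √((0)² + (10)²) = √100 = 10
|V_3V_4| = √((-6)² + (-8)²) = √100 = 10
|V_4V_5| = √((-12)² + (0)²) = √144 = 12
|V_5V_1| = √((24)² + (-10)²) = √676 = 26
Perimeter = 10 + 10 + 10 + 12 + 26 = 68.

68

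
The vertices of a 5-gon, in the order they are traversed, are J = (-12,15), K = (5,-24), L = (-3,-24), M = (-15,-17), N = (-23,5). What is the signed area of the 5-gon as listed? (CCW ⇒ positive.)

Apply Gauss's area formula: 2A = Σ (x_i·y_{i+1} − x_{i+1}·y_i), indices taken mod 5.
Σ = (213) + (-192) + (-309) + (-466) + (-285) = -1039
Signed area = Σ/2 = -519.5 (negative ⇒ clockwise traversal).

-519.5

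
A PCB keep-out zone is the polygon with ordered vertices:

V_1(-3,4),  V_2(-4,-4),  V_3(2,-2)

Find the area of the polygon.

Σ = (28) + (16) + (2) = 46
Area = |Σ|/2 = 23.

23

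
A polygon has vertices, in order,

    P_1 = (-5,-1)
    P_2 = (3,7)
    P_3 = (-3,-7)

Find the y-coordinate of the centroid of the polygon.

Apply Gauss's area formula. First the cross-terms c_i = x_i·y_{i+1} − x_{i+1}·y_i:
  -32, 0, -32  ⇒  2A = -64, A = -32.
Then Σ (y_i + y_{i+1})·c_i = 64, so ȳ = 64 / (6·(-32)) = -1/3.

-1/3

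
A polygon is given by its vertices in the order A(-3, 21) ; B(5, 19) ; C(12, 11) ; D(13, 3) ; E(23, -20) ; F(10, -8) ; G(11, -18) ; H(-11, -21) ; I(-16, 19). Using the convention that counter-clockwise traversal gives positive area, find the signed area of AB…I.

-1050

Apply Gauss's area formula: 2A = Σ (x_i·y_{i+1} − x_{i+1}·y_i), indices taken mod 9.
Σ = (-162) + (-173) + (-107) + (-329) + (16) + (-92) + (-429) + (-545) + (-279) = -2100
Signed area = Σ/2 = -1050 (negative ⇒ clockwise traversal).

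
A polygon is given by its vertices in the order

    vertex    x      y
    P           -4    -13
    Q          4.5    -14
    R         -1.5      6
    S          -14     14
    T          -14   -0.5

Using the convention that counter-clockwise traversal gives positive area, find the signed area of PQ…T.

283.25

Apply Gauss's area formula: 2A = Σ (x_i·y_{i+1} − x_{i+1}·y_i), indices taken mod 5.
P→Q: (-4)(-14) − (4.5)(-13) = 114.5
Q→R: (4.5)(6) − (-1.5)(-14) = 6
R→S: (-1.5)(14) − (-14)(6) = 63
S→T: (-14)(-0.5) − (-14)(14) = 203
T→P: (-14)(-13) − (-4)(-0.5) = 180
Σ = 566.5
Signed area = Σ/2 = 283.25 (positive ⇒ counter-clockwise traversal).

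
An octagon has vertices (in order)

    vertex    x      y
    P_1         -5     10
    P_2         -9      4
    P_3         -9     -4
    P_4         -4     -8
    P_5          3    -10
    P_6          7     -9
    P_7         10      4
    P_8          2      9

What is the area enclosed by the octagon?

P_1→P_2: (-5)(4) − (-9)(10) = 70
P_2→P_3: (-9)(-4) − (-9)(4) = 72
P_3→P_4: (-9)(-8) − (-4)(-4) = 56
P_4→P_5: (-4)(-10) − (3)(-8) = 64
P_5→P_6: (3)(-9) − (7)(-10) = 43
P_6→P_7: (7)(4) − (10)(-9) = 118
P_7→P_8: (10)(9) − (2)(4) = 82
P_8→P_1: (2)(10) − (-5)(9) = 65
Σ = 570
Area = |Σ|/2 = 285.

285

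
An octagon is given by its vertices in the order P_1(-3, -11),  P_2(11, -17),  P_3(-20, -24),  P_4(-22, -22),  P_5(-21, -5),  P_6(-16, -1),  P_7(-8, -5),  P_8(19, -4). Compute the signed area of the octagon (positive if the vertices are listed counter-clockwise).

-476.5

Apply the surveyor's formula: 2A = Σ (x_i·y_{i+1} − x_{i+1}·y_i), indices taken mod 8.
P_1→P_2: (-3)(-17) − (11)(-11) = 172
P_2→P_3: (11)(-24) − (-20)(-17) = -604
P_3→P_4: (-20)(-22) − (-22)(-24) = -88
P_4→P_5: (-22)(-5) − (-21)(-22) = -352
P_5→P_6: (-21)(-1) − (-16)(-5) = -59
P_6→P_7: (-16)(-5) − (-8)(-1) = 72
P_7→P_8: (-8)(-4) − (19)(-5) = 127
P_8→P_1: (19)(-11) − (-3)(-4) = -221
Σ = -953
Signed area = Σ/2 = -476.5 (negative ⇒ clockwise traversal).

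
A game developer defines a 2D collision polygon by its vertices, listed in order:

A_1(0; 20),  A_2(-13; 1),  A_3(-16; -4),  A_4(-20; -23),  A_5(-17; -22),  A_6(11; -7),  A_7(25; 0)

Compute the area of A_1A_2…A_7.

850.5

Apply the shoelace formula: 2A = Σ (x_i·y_{i+1} − x_{i+1}·y_i), indices taken mod 7.
Σ = (260) + (68) + (288) + (49) + (361) + (175) + (500) = 1701
Area = |Σ|/2 = 850.5.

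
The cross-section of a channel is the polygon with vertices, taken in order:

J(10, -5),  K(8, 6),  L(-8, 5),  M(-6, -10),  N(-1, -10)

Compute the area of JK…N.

226.5

Apply the shoelace formula: 2A = Σ (x_i·y_{i+1} − x_{i+1}·y_i), indices taken mod 5.
J→K: (10)(6) − (8)(-5) = 100
K→L: (8)(5) − (-8)(6) = 88
L→M: (-8)(-10) − (-6)(5) = 110
M→N: (-6)(-10) − (-1)(-10) = 50
N→J: (-1)(-5) − (10)(-10) = 105
Σ = 453
Area = |Σ|/2 = 226.5.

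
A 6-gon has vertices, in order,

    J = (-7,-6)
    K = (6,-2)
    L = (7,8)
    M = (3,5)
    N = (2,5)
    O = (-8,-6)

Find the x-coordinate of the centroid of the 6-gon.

211/162

Apply Gauss's area formula. First the cross-terms c_i = x_i·y_{i+1} − x_{i+1}·y_i:
  50, 62, 11, 5, 28, 6  ⇒  2A = 162, A = 81.
Then Σ (x_i + x_{i+1})·c_i = 633, so x̄ = 633 / (6·81) = 211/162.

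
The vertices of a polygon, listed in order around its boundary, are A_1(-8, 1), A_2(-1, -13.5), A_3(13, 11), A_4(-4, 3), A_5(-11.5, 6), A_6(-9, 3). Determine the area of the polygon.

Apply the shoelace (surveyor's) formula: 2A = Σ (x_i·y_{i+1} − x_{i+1}·y_i), indices taken mod 6.
Σ = (109) + (164.5) + (83) + (10.5) + (19.5) + (15) = 401.5
Area = |Σ|/2 = 200.75.

200.75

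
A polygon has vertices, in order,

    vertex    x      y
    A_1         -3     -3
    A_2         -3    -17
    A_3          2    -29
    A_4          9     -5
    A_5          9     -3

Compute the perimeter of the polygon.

|A_1A_2| = √((0)² + (-14)²) = √196 = 14
|A_2A_3| = √((5)² + (-12)²) = √169 = 13
|A_3A_4| = √((7)² + (24)²) = √625 = 25
|A_4A_5| = √((0)² + (2)²) = √4 = 2
|A_5A_1| = √((-12)² + (0)²) = √144 = 12
Perimeter = 14 + 13 + 25 + 2 + 12 = 66.

66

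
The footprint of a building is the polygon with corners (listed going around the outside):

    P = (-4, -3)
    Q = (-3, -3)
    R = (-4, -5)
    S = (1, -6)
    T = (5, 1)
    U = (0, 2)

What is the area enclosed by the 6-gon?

42

Apply Gauss's area formula: 2A = Σ (x_i·y_{i+1} − x_{i+1}·y_i), indices taken mod 6.
Cross-terms: 3, 3, 29, 31, 10, 8  ⇒  Σ = 84
Area = |Σ|/2 = 42.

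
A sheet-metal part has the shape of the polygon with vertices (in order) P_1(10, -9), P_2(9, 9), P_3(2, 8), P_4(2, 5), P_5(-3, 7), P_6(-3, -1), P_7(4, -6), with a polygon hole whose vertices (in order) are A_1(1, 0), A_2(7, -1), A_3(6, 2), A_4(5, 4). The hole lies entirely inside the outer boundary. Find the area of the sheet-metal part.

Outer boundary:
Apply Gauss's area formula: 2A = Σ (x_i·y_{i+1} − x_{i+1}·y_i), indices taken mod 7.
Cross-terms: 171, 54, -6, 29, 24, 22, 24  ⇒  Σ = 318
Area = |Σ|/2 = 159.
Hole:
Apply Gauss's area formula: 2A = Σ (x_i·y_{i+1} − x_{i+1}·y_i), indices taken mod 4.
A_1→A_2: (1)(-1) − (7)(0) = -1
A_2→A_3: (7)(2) − (6)(-1) = 20
A_3→A_4: (6)(4) − (5)(2) = 14
A_4→A_1: (5)(0) − (1)(4) = -4
Σ = 29
Area = |Σ|/2 = 14.5.
Net area = 159 − 14.5 = 144.5.

144.5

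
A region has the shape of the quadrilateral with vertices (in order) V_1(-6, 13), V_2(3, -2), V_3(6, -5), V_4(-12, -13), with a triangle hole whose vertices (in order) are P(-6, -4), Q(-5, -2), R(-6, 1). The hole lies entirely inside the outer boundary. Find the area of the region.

198.5

Outer boundary:
Apply the shoelace (surveyor's) formula: 2A = Σ (x_i·y_{i+1} − x_{i+1}·y_i), indices taken mod 4.
Σ = (-27) + (-3) + (-138) + (-234) = -402
Area = |Σ|/2 = 201.
Hole:
Apply the shoelace formula: 2A = Σ (x_i·y_{i+1} − x_{i+1}·y_i), indices taken mod 3.
Cross-terms: -8, -17, 30  ⇒  Σ = 5
Area = |Σ|/2 = 2.5.
Net area = 201 − 2.5 = 198.5.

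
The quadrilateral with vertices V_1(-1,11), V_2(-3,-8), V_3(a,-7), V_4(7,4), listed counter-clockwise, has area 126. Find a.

The doubled signed area Σ (x_i y_{i+1} − x_{i+1} y_i) is linear in a.
With a=0 it equals 192; the coefficient of a is 12 (from the two edges through V_3).
So 12·a + 192 = 2·126 = 252 ⇒ a = 5.

5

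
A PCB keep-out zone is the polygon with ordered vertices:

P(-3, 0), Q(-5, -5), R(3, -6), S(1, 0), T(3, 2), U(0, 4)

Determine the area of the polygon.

46

Apply Gauss's area formula: 2A = Σ (x_i·y_{i+1} − x_{i+1}·y_i), indices taken mod 6.
P→Q: (-3)(-5) − (-5)(0) = 15
Q→R: (-5)(-6) − (3)(-5) = 45
R→S: (3)(0) − (1)(-6) = 6
S→T: (1)(2) − (3)(0) = 2
T→U: (3)(4) − (0)(2) = 12
U→P: (0)(0) − (-3)(4) = 12
Σ = 92
Area = |Σ|/2 = 46.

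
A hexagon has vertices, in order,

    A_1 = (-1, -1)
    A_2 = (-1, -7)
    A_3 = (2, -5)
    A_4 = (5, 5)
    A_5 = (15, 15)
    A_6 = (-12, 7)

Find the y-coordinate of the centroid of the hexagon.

Apply the shoelace (surveyor's) formula. First the cross-terms c_i = x_i·y_{i+1} − x_{i+1}·y_i:
  6, 19, 35, 0, 285, 19  ⇒  2A = 364, A = 182.
Then Σ (y_i + y_{i+1})·c_i = 6108, so ȳ = 6108 / (6·182) = 509/91.

509/91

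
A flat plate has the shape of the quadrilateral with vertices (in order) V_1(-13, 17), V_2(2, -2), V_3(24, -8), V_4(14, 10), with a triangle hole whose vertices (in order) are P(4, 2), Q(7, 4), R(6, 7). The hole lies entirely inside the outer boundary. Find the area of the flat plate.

Outer boundary:
Σ = (-8) + (32) + (352) + (368) = 744
Area = |Σ|/2 = 372.
Hole:
Cross-terms: 2, 25, -16  ⇒  Σ = 11
Area = |Σ|/2 = 5.5.
Net area = 372 − 5.5 = 366.5.

366.5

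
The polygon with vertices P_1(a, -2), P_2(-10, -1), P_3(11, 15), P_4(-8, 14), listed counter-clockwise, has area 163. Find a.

-13

Write out the shoelace sum; only the two edges meeting at P_1 involve a:
2·Area = [((-8)·(-2) − a·14) + (a·(-1) − (-10)·(-2))] + 135
       = -15·a + 131 = 326
⇒ a = -13.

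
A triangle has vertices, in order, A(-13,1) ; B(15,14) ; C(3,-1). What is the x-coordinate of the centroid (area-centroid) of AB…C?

Apply the surveyor's formula. First the cross-terms c_i = x_i·y_{i+1} − x_{i+1}·y_i:
  -197, -57, -10  ⇒  2A = -264, A = -132.
Then Σ (x_i + x_{i+1})·c_i = -1320, so x̄ = -1320 / (6·(-132)) = 5/3.

5/3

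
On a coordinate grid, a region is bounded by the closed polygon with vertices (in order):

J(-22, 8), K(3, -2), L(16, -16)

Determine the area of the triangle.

Cross-terms: 20, -16, -224  ⇒  Σ = -220
Area = |Σ|/2 = 110.

110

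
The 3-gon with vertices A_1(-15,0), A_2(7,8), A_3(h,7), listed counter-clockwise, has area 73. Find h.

The doubled signed area Σ (x_i y_{i+1} − x_{i+1} y_i) is linear in h.
With h=0 it equals 34; the coefficient of h is -8 (from the two edges through A_3).
So -8·h + 34 = 2·73 = 146 ⇒ h = -14.

-14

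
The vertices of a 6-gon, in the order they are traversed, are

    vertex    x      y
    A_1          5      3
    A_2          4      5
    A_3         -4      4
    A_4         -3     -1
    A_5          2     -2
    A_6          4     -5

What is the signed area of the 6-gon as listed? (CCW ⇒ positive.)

54

Apply the shoelace (surveyor's) formula: 2A = Σ (x_i·y_{i+1} − x_{i+1}·y_i), indices taken mod 6.
Cross-terms: 13, 36, 16, 8, -2, 37  ⇒  Σ = 108
Signed area = Σ/2 = 54 (positive ⇒ counter-clockwise traversal).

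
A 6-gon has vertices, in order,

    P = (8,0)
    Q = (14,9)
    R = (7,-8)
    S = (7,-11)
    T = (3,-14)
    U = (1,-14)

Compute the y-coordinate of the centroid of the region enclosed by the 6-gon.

Apply Gauss's area formula. First the cross-terms c_i = x_i·y_{i+1} − x_{i+1}·y_i:
  72, -175, -21, -65, -28, 112  ⇒  2A = -105, A = -52.5.
Then Σ (y_i + y_{i+1})·c_i = 1713, so ȳ = 1713 / (6·(-52.5)) = -571/105.

-571/105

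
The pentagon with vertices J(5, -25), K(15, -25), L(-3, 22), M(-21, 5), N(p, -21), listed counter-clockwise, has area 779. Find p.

Write out the shoelace sum; only the two edges meeting at N involve p:
2·Area = [((-21)·(-21) − p·5) + (p·(-25) − 5·(-21))] + 952
       = -30·p + 1498 = 1558
⇒ p = -2.

-2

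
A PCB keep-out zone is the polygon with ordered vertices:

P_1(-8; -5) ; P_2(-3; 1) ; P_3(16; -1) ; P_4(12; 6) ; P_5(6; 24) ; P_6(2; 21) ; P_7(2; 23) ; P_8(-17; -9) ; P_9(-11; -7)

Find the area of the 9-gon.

399

P_1→P_2: (-8)(1) − (-3)(-5) = -23
P_2→P_3: (-3)(-1) − (16)(1) = -13
P_3→P_4: (16)(6) − (12)(-1) = 108
P_4→P_5: (12)(24) − (6)(6) = 252
P_5→P_6: (6)(21) − (2)(24) = 78
P_6→P_7: (2)(23) − (2)(21) = 4
P_7→P_8: (2)(-9) − (-17)(23) = 373
P_8→P_9: (-17)(-7) − (-11)(-9) = 20
P_9→P_1: (-11)(-5) − (-8)(-7) = -1
Σ = 798
Area = |Σ|/2 = 399.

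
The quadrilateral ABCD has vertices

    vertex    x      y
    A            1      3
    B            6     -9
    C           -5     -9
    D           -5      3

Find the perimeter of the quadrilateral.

|AB| = √((5)² + (-12)²) = √169 = 13
|BC| = √((-11)² + (0)²) = √121 = 11
|CD| = √((0)² + (12)²) = √144 = 12
|DA| = √((6)² + (0)²) = √36 = 6
Perimeter = 13 + 11 + 12 + 6 = 42.

42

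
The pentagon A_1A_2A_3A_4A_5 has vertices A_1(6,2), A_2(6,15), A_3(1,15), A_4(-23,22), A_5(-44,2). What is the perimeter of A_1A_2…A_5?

122

|A_1A_2| = √((0)² + (13)²) = √169 = 13
|A_2A_3| = √((-5)² + (0)²) = √25 = 5
|A_3A_4| = √((-24)² + (7)²) = √625 = 25
|A_4A_5| = √((-21)² + (-20)²) = √841 = 29
|A_5A_1| = √((50)² + (0)²) = √2500 = 50
Perimeter = 13 + 5 + 25 + 29 + 50 = 122.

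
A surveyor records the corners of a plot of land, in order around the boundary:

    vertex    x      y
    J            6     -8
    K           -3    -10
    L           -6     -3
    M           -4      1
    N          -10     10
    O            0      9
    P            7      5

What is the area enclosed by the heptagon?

Σ = (-84) + (-51) + (-18) + (-30) + (-90) + (-63) + (-86) = -422
Area = |Σ|/2 = 211.

211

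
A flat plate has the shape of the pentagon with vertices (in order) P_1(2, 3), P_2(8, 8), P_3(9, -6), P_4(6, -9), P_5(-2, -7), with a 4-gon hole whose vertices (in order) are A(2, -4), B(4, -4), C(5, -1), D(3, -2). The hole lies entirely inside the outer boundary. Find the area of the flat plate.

Outer boundary:
Apply the shoelace formula: 2A = Σ (x_i·y_{i+1} − x_{i+1}·y_i), indices taken mod 5.
P_1→P_2: (2)(8) − (8)(3) = -8
P_2→P_3: (8)(-6) − (9)(8) = -120
P_3→P_4: (9)(-9) − (6)(-6) = -45
P_4→P_5: (6)(-7) − (-2)(-9) = -60
P_5→P_1: (-2)(3) − (2)(-7) = 8
Σ = -225
Area = |Σ|/2 = 112.5.
Hole:
Apply the shoelace formula: 2A = Σ (x_i·y_{i+1} − x_{i+1}·y_i), indices taken mod 4.
Σ = (8) + (16) + (-7) + (-8) = 9
Area = |Σ|/2 = 4.5.
Net area = 112.5 − 4.5 = 108.

108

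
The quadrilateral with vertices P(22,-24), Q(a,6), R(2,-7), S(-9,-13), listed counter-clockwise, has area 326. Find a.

The doubled signed area Σ (x_i y_{i+1} − x_{i+1} y_i) is linear in a.
With a=0 it equals 533; the coefficient of a is 17 (from the two edges through Q).
So 17·a + 533 = 2·326 = 652 ⇒ a = 7.

7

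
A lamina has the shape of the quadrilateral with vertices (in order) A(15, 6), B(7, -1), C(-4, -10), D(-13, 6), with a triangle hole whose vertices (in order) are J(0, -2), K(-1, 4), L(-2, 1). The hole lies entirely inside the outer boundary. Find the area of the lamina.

Outer boundary:
Σ = (-57) + (-74) + (-154) + (-168) = -453
Area = |Σ|/2 = 226.5.
Hole:
Σ = (-2) + (7) + (4) = 9
Area = |Σ|/2 = 4.5.
Net area = 226.5 − 4.5 = 222.

222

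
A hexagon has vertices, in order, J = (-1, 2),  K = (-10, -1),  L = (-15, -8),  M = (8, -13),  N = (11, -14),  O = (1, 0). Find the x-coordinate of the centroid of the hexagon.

Apply the surveyor's formula. First the cross-terms c_i = x_i·y_{i+1} − x_{i+1}·y_i:
  21, 65, 259, 31, 14, 2  ⇒  2A = 392, A = 196.
Then Σ (x_i + x_{i+1})·c_i = -2912, so x̄ = -2912 / (6·196) = -52/21.

-52/21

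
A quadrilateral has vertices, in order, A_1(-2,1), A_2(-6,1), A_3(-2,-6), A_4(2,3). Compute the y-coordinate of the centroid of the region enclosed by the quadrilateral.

-1

Apply the surveyor's formula. First the cross-terms c_i = x_i·y_{i+1} − x_{i+1}·y_i:
  4, 38, 6, 8  ⇒  2A = 56, A = 28.
Then Σ (y_i + y_{i+1})·c_i = -168, so ȳ = -168 / (6·28) = -1.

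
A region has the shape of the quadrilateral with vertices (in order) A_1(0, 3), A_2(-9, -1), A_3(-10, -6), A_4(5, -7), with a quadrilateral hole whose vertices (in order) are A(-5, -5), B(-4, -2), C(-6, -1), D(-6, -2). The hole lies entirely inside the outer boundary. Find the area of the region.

89

Outer boundary:
Apply the shoelace (surveyor's) formula: 2A = Σ (x_i·y_{i+1} − x_{i+1}·y_i), indices taken mod 4.
Σ = (27) + (44) + (100) + (15) = 186
Area = |Σ|/2 = 93.
Hole:
Σ = (-10) + (-8) + (6) + (20) = 8
Area = |Σ|/2 = 4.
Net area = 93 − 4 = 89.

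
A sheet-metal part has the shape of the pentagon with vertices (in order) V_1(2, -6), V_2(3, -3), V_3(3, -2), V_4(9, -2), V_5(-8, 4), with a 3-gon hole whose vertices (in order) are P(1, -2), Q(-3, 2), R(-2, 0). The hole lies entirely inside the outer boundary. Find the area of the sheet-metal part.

41.5

Outer boundary:
V_1→V_2: (2)(-3) − (3)(-6) = 12
V_2→V_3: (3)(-2) − (3)(-3) = 3
V_3→V_4: (3)(-2) − (9)(-2) = 12
V_4→V_5: (9)(4) − (-8)(-2) = 20
V_5→V_1: (-8)(-6) − (2)(4) = 40
Σ = 87
Area = |Σ|/2 = 43.5.
Hole:
Apply the surveyor's formula: 2A = Σ (x_i·y_{i+1} − x_{i+1}·y_i), indices taken mod 3.
P→Q: (1)(2) − (-3)(-2) = -4
Q→R: (-3)(0) − (-2)(2) = 4
R→P: (-2)(-2) − (1)(0) = 4
Σ = 4
Area = |Σ|/2 = 2.
Net area = 43.5 − 2 = 41.5.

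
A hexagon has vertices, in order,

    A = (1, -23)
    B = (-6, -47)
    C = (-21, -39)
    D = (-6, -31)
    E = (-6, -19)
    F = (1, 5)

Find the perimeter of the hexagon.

|AB| = √((-7)² + (-24)²) = √625 = 25
|BC| = √((-15)² + (8)²) = √289 = 17
|CD| = √((15)² + (8)²) = √289 = 17
|DE| = √((0)² + (12)²) = √144 = 12
|EF| = √((7)² + (24)²) = √625 = 25
|FA| = √((0)² + (-28)²) = √784 = 28
Perimeter = 25 + 17 + 17 + 12 + 25 + 28 = 124.

124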